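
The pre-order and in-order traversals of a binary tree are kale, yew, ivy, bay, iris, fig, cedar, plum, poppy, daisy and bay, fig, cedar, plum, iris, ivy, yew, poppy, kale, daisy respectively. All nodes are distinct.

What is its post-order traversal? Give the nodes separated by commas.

plum, cedar, fig, iris, bay, ivy, poppy, yew, daisy, kale

The first element of pre-order is the root; it splits in-order into left and right subtrees.
Root kale: left subtree has 8 nodes {bay, fig, cedar, plum, iris, ivy, yew, poppy}, right has 1 {daisy}.
  Root yew: left subtree has 6 nodes {bay, fig, cedar, plum, iris, ivy}, right has 1 {poppy}.
    Root ivy: left subtree has 5 nodes {bay, fig, cedar, plum, iris}, right has 0 { }.
      Root bay: left subtree has 0 nodes { }, right has 4 {fig, cedar, plum, iris}.
        Root iris: left subtree has 3 nodes {fig, cedar, plum}, right has 0 { }.
          Root fig: left subtree has 0 nodes { }, right has 2 {cedar, plum}.
            Root cedar: left subtree has 0 nodes { }, right has 1 {plum}.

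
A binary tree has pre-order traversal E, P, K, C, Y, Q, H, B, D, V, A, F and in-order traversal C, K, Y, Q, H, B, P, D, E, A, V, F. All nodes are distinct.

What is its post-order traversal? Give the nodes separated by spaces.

The first element of pre-order is the root; it splits in-order into left and right subtrees.
Root E: left subtree has 8 nodes {C, K, Y, Q, H, B, P, D}, right has 3 {A, V, F}.
  Root P: left subtree has 6 nodes {C, K, Y, Q, H, B}, right has 1 {D}.
    Root K: left subtree has 1 node {C}, right has 4 {Y, Q, H, B}.
      Root Y: left subtree has 0 nodes { }, right has 3 {Q, H, B}.
        Root Q: left subtree has 0 nodes { }, right has 2 {H, B}.
          Root H: left subtree has 0 nodes { }, right has 1 {B}.
  Root V: left subtree has 1 node {A}, right has 1 {F}.

C B H Q Y K D P A F V E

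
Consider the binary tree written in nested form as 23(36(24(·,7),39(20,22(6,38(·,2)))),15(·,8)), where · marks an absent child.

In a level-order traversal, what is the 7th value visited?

7

Level-order visits nodes level by level from the root, left to right within each level.
Level 0: 23
Level 1: 36, 15
Level 2: 24, 39, 8
Level 3: 7, 20, 22
Level 4: 6, 38
Level 5: 2
Full level-order sequence: 23, 36, 15, 24, 39, 8, 7, 20, 22, 6, 38, 2.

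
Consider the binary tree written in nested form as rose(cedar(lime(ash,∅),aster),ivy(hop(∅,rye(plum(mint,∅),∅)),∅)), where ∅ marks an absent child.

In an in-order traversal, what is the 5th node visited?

rose

In-order visits the left subtree, then the node, then the right subtree.
At rose: go left to cedar.
  At cedar: go left to lime.
    At lime: go left to ash.
      ash is a leaf — visit ash.
    Visit lime.
    At lime: no right child.
  Visit cedar.
  At cedar: go right to aster.
    aster is a leaf — visit aster.
Visit rose.
At rose: go right to ivy.
  At ivy: go left to hop.
    At hop: no left child.
    Visit hop.
    At hop: go right to rye.
      At rye: go left to plum.
        At plum: go left to mint.
          mint is a leaf — visit mint.
        Visit plum.
        At plum: no right child.
      Visit rye.
      At rye: no right child.
  Visit ivy.
  At ivy: no right child.
Full in-order sequence: ash, lime, cedar, aster, rose, hop, mint, plum, rye, ivy.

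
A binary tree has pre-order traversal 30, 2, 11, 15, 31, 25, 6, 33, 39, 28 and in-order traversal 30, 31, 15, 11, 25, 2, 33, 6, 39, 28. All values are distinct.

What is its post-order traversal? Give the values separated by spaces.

31 15 25 11 33 28 39 6 2 30

The first element of pre-order is the root; it splits in-order into left and right subtrees.
Root 30: left subtree has 0 nodes { }, right has 9 {31, 15, 11, 25, 2, 33, 6, 39, 28}.
  Root 2: left subtree has 4 nodes {31, 15, 11, 25}, right has 4 {33, 6, 39, 28}.
    Root 11: left subtree has 2 nodes {31, 15}, right has 1 {25}.
      Root 15: left subtree has 1 node {31}, right has 0 { }.
    Root 6: left subtree has 1 node {33}, right has 2 {39, 28}.
      Root 39: left subtree has 0 nodes { }, right has 1 {28}.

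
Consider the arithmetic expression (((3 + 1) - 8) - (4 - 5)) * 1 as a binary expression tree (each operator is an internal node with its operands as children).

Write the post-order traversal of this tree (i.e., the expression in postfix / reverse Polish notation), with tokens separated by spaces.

3 1 + 8 - 4 5 - - 1 *

Post-order on an expression tree gives postfix notation: for each operator, emit left operand, right operand, then the operator.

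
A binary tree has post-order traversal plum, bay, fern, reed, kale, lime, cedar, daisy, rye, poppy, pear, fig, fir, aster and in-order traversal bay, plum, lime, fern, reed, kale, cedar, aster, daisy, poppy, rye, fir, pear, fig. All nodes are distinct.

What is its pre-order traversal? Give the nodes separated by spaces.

aster cedar lime bay plum kale reed fern fir poppy daisy rye fig pear

The last element of post-order is the root; it splits in-order into left and right subtrees.
Root aster: left subtree has 7 nodes {bay, plum, lime, fern, reed, kale, cedar}, right has 6 {daisy, poppy, rye, fir, pear, fig}.
  Root cedar: left subtree has 6 nodes {bay, plum, lime, fern, reed, kale}, right has 0 { }.
    Root lime: left subtree has 2 nodes {bay, plum}, right has 3 {fern, reed, kale}.
      Root bay: left subtree has 0 nodes { }, right has 1 {plum}.
      Root kale: left subtree has 2 nodes {fern, reed}, right has 0 { }.
        Root reed: left subtree has 1 node {fern}, right has 0 { }.
  Root fir: left subtree has 3 nodes {daisy, poppy, rye}, right has 2 {pear, fig}.
    Root poppy: left subtree has 1 node {daisy}, right has 1 {rye}.
    Root fig: left subtree has 1 node {pear}, right has 0 { }.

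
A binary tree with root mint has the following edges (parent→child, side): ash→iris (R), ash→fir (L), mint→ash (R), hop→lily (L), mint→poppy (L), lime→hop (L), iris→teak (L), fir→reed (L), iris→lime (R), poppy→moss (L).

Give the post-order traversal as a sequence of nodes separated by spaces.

moss poppy reed fir teak lily hop lime iris ash mint

Post-order visits the left subtree, then the right subtree, then the node.
At mint: go left to poppy.
  At poppy: go left to moss.
    moss is a leaf — visit moss.
  At poppy: no right child.
  Visit poppy.
At mint: go right to ash.
  At ash: go left to fir.
    At fir: go left to reed.
      reed is a leaf — visit reed.
    At fir: no right child.
    Visit fir.
  At ash: go right to iris.
    At iris: go left to teak.
      teak is a leaf — visit teak.
    At iris: go right to lime.
      At lime: go left to hop.
        At hop: go left to lily.
          lily is a leaf — visit lily.
        At hop: no right child.
        Visit hop.
      At lime: no right child.
      Visit lime.
    Visit iris.
  Visit ash.
Visit mint.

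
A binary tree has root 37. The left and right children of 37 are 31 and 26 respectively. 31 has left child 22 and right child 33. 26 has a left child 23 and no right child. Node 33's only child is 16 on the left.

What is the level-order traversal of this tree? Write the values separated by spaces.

37 31 26 22 33 23 16

Level-order visits nodes level by level from the root, left to right within each level.
Level 0: 37
Level 1: 31, 26
Level 2: 22, 33, 23
Level 3: 16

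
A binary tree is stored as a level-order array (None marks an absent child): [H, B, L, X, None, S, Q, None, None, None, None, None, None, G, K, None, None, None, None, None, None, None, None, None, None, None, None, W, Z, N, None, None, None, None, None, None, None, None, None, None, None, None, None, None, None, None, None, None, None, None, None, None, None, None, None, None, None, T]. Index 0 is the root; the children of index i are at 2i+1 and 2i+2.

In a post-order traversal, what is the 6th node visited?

Post-order visits the left subtree, then the right subtree, then the node.
At H: go left to B.
  At B: go left to X.
    X is a leaf — visit X.
  At B: no right child.
  Visit B.
At H: go right to L.
  At L: go left to S.
    S is a leaf — visit S.
  At L: go right to Q.
    At Q: go left to G.
      At G: go left to W.
        W is a leaf — visit W.
      At G: go right to Z.
        At Z: go left to T.
          T is a leaf — visit T.
        At Z: no right child.
        Visit Z.
      Visit G.
    At Q: go right to K.
      At K: go left to N.
        N is a leaf — visit N.
      At K: no right child.
      Visit K.
    Visit Q.
  Visit L.
Visit H.
Full post-order sequence: X, B, S, W, T, Z, G, N, K, Q, L, H.

Z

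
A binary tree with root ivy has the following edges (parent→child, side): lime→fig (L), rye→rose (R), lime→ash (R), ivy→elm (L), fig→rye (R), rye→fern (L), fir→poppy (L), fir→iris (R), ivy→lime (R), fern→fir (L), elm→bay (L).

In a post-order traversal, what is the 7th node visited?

rose

Post-order visits the left subtree, then the right subtree, then the node.
At ivy: go left to elm.
  At elm: go left to bay.
    bay is a leaf — visit bay.
  At elm: no right child.
  Visit elm.
At ivy: go right to lime.
  At lime: go left to fig.
    At fig: no left child.
    At fig: go right to rye.
      At rye: go left to fern.
        At fern: go left to fir.
          At fir: go left to poppy.
            poppy is a leaf — visit poppy.
          At fir: go right to iris.
            iris is a leaf — visit iris.
          Visit fir.
        At fern: no right child.
        Visit fern.
      At rye: go right to rose.
        rose is a leaf — visit rose.
      Visit rye.
    Visit fig.
  At lime: go right to ash.
    ash is a leaf — visit ash.
  Visit lime.
Visit ivy.
Full post-order sequence: bay, elm, poppy, iris, fir, fern, rose, rye, fig, ash, lime, ivy.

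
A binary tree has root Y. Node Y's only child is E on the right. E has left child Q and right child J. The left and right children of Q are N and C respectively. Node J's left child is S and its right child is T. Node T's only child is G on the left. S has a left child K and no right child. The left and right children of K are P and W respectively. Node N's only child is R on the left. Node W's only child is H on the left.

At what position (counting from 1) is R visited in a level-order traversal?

9

Level-order visits nodes level by level from the root, left to right within each level.
Level 0: Y
Level 1: E
Level 2: Q, J
Level 3: N, C, S, T
Level 4: R, K, G
Level 5: P, W
Level 6: H
Full level-order sequence: Y, E, Q, J, N, C, S, T, R, K, G, P, W, H.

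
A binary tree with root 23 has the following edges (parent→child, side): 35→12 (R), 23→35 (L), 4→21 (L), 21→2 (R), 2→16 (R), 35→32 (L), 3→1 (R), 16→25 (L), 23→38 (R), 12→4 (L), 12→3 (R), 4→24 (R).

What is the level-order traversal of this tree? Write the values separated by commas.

23, 35, 38, 32, 12, 4, 3, 21, 24, 1, 2, 16, 25

Level-order visits nodes level by level from the root, left to right within each level.
Level 0: 23
Level 1: 35, 38
Level 2: 32, 12
Level 3: 4, 3
Level 4: 21, 24, 1
Level 5: 2
Level 6: 16
Level 7: 25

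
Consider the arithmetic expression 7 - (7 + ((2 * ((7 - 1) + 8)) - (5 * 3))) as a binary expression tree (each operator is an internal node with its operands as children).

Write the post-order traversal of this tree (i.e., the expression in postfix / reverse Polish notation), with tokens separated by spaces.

7 7 2 7 1 - 8 + * 5 3 * - + -

Post-order on an expression tree gives postfix notation: for each operator, emit left operand, right operand, then the operator.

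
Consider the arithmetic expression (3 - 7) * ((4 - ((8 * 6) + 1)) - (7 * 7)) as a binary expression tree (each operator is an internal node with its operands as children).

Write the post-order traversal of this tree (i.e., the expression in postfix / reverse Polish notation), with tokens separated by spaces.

3 7 - 4 8 6 * 1 + - 7 7 * - *

Post-order on an expression tree gives postfix notation: for each operator, emit left operand, right operand, then the operator.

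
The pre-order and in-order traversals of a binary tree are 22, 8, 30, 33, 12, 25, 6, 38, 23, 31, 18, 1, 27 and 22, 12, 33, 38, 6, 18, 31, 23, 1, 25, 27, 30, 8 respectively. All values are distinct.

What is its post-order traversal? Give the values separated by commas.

12, 38, 18, 31, 1, 23, 6, 27, 25, 33, 30, 8, 22

The first element of pre-order is the root; it splits in-order into left and right subtrees.
Root 22: left subtree has 0 nodes { }, right has 12 {12, 33, 38, 6, 18, 31, 23, 1, 25, 27, 30, 8}.
  Root 8: left subtree has 11 nodes {12, 33, 38, 6, 18, 31, 23, 1, 25, 27, 30}, right has 0 { }.
    Root 30: left subtree has 10 nodes {12, 33, 38, 6, 18, 31, 23, 1, 25, 27}, right has 0 { }.
      Root 33: left subtree has 1 node {12}, right has 8 {38, 6, 18, 31, 23, 1, 25, 27}.
        Root 25: left subtree has 6 nodes {38, 6, 18, 31, 23, 1}, right has 1 {27}.
          Root 6: left subtree has 1 node {38}, right has 4 {18, 31, 23, 1}.
            Root 23: left subtree has 2 nodes {18, 31}, right has 1 {1}.
              Root 31: left subtree has 1 node {18}, right has 0 { }.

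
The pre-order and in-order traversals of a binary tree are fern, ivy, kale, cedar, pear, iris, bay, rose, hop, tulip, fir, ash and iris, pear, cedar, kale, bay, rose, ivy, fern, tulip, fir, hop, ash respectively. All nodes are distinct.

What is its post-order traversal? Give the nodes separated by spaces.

iris pear cedar rose bay kale ivy fir tulip ash hop fern

The first element of pre-order is the root; it splits in-order into left and right subtrees.
Root fern: left subtree has 7 nodes {iris, pear, cedar, kale, bay, rose, ivy}, right has 4 {tulip, fir, hop, ash}.
  Root ivy: left subtree has 6 nodes {iris, pear, cedar, kale, bay, rose}, right has 0 { }.
    Root kale: left subtree has 3 nodes {iris, pear, cedar}, right has 2 {bay, rose}.
      Root cedar: left subtree has 2 nodes {iris, pear}, right has 0 { }.
        Root pear: left subtree has 1 node {iris}, right has 0 { }.
      Root bay: left subtree has 0 nodes { }, right has 1 {rose}.
  Root hop: left subtree has 2 nodes {tulip, fir}, right has 1 {ash}.
    Root tulip: left subtree has 0 nodes { }, right has 1 {fir}.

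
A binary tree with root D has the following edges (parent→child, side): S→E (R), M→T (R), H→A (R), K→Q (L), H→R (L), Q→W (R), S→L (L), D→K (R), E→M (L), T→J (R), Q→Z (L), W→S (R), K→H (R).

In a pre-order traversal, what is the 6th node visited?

S

Pre-order visits the node, then its left subtree, then its right subtree.
Visit D.
At D: no left child.
At D: go right to K.
  Visit K.
  At K: go left to Q.
    Visit Q.
    At Q: go left to Z.
      Z is a leaf — visit Z.
    At Q: go right to W.
      Visit W.
      At W: no left child.
      At W: go right to S.
        Visit S.
        At S: go left to L.
          L is a leaf — visit L.
        At S: go right to E.
          Visit E.
          At E: go left to M.
            Visit M.
            At M: no left child.
            At M: go right to T.
              Visit T.
              At T: no left child.
              At T: go right to J.
                J is a leaf — visit J.
          At E: no right child.
  At K: go right to H.
    Visit H.
    At H: go left to R.
      R is a leaf — visit R.
    At H: go right to A.
      A is a leaf — visit A.
Full pre-order sequence: D, K, Q, Z, W, S, L, E, M, T, J, H, R, A.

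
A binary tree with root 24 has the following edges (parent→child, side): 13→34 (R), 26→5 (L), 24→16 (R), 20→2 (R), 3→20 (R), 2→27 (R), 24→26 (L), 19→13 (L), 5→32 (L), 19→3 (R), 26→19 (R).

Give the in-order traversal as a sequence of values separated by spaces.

In-order visits the left subtree, then the node, then the right subtree.
At 24: go left to 26.
  At 26: go left to 5.
    At 5: go left to 32.
      32 is a leaf — visit 32.
    Visit 5.
    At 5: no right child.
  Visit 26.
  At 26: go right to 19.
    At 19: go left to 13.
      At 13: no left child.
      Visit 13.
      At 13: go right to 34.
        34 is a leaf — visit 34.
    Visit 19.
    At 19: go right to 3.
      At 3: no left child.
      Visit 3.
      At 3: go right to 20.
        At 20: no left child.
        Visit 20.
        At 20: go right to 2.
          At 2: no left child.
          Visit 2.
          At 2: go right to 27.
            27 is a leaf — visit 27.
Visit 24.
At 24: go right to 16.
  16 is a leaf — visit 16.

32 5 26 13 34 19 3 20 2 27 24 16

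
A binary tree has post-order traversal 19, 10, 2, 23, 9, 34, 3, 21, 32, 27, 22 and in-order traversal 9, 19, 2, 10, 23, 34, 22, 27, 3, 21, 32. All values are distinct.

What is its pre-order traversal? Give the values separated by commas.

22, 34, 9, 23, 2, 19, 10, 27, 32, 21, 3

The last element of post-order is the root; it splits in-order into left and right subtrees.
Root 22: left subtree has 6 nodes {9, 19, 2, 10, 23, 34}, right has 4 {27, 3, 21, 32}.
  Root 34: left subtree has 5 nodes {9, 19, 2, 10, 23}, right has 0 { }.
    Root 9: left subtree has 0 nodes { }, right has 4 {19, 2, 10, 23}.
      Root 23: left subtree has 3 nodes {19, 2, 10}, right has 0 { }.
        Root 2: left subtree has 1 node {19}, right has 1 {10}.
  Root 27: left subtree has 0 nodes { }, right has 3 {3, 21, 32}.
    Root 32: left subtree has 2 nodes {3, 21}, right has 0 { }.
      Root 21: left subtree has 1 node {3}, right has 0 { }.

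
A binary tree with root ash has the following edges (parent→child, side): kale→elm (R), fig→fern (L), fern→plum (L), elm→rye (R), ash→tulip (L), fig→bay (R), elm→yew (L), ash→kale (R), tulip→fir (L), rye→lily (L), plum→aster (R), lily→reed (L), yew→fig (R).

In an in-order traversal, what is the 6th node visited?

In-order visits the left subtree, then the node, then the right subtree.
At ash: go left to tulip.
  At tulip: go left to fir.
    fir is a leaf — visit fir.
  Visit tulip.
  At tulip: no right child.
Visit ash.
At ash: go right to kale.
  At kale: no left child.
  Visit kale.
  At kale: go right to elm.
    At elm: go left to yew.
      At yew: no left child.
      Visit yew.
      At yew: go right to fig.
        At fig: go left to fern.
          At fern: go left to plum.
            At plum: no left child.
            Visit plum.
            At plum: go right to aster.
              aster is a leaf — visit aster.
          Visit fern.
          At fern: no right child.
        Visit fig.
        At fig: go right to bay.
          bay is a leaf — visit bay.
    Visit elm.
    At elm: go right to rye.
      At rye: go left to lily.
        At lily: go left to reed.
          reed is a leaf — visit reed.
        Visit lily.
        At lily: no right child.
      Visit rye.
      At rye: no right child.
Full in-order sequence: fir, tulip, ash, kale, yew, plum, aster, fern, fig, bay, elm, reed, lily, rye.

plum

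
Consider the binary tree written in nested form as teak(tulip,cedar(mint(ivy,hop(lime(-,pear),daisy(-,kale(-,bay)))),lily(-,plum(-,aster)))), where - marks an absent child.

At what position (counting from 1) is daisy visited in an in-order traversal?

8

In-order visits the left subtree, then the node, then the right subtree.
At teak: go left to tulip.
  tulip is a leaf — visit tulip.
Visit teak.
At teak: go right to cedar.
  At cedar: go left to mint.
    At mint: go left to ivy.
      ivy is a leaf — visit ivy.
    Visit mint.
    At mint: go right to hop.
      At hop: go left to lime.
        At lime: no left child.
        Visit lime.
        At lime: go right to pear.
          pear is a leaf — visit pear.
      Visit hop.
      At hop: go right to daisy.
        At daisy: no left child.
        Visit daisy.
        At daisy: go right to kale.
          At kale: no left child.
          Visit kale.
          At kale: go right to bay.
            bay is a leaf — visit bay.
  Visit cedar.
  At cedar: go right to lily.
    At lily: no left child.
    Visit lily.
    At lily: go right to plum.
      At plum: no left child.
      Visit plum.
      At plum: go right to aster.
        aster is a leaf — visit aster.
Full in-order sequence: tulip, teak, ivy, mint, lime, pear, hop, daisy, kale, bay, cedar, lily, plum, aster.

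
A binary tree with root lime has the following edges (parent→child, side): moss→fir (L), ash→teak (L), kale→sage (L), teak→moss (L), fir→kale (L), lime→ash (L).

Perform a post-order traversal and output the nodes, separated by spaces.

Post-order visits the left subtree, then the right subtree, then the node.
At lime: go left to ash.
  At ash: go left to teak.
    At teak: go left to moss.
      At moss: go left to fir.
        At fir: go left to kale.
          At kale: go left to sage.
            sage is a leaf — visit sage.
          At kale: no right child.
          Visit kale.
        At fir: no right child.
        Visit fir.
      At moss: no right child.
      Visit moss.
    At teak: no right child.
    Visit teak.
  At ash: no right child.
  Visit ash.
At lime: no right child.
Visit lime.

sage kale fir moss teak ash lime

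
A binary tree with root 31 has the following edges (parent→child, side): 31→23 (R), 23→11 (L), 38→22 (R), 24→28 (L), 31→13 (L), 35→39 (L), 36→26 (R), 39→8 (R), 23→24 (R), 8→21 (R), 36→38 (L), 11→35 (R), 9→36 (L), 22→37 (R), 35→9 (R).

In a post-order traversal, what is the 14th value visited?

Post-order visits the left subtree, then the right subtree, then the node.
At 31: go left to 13.
  13 is a leaf — visit 13.
At 31: go right to 23.
  At 23: go left to 11.
    At 11: no left child.
    At 11: go right to 35.
      At 35: go left to 39.
        At 39: no left child.
        At 39: go right to 8.
          At 8: no left child.
          At 8: go right to 21.
            21 is a leaf — visit 21.
          Visit 8.
        Visit 39.
      At 35: go right to 9.
        At 9: go left to 36.
          At 36: go left to 38.
            At 38: no left child.
            At 38: go right to 22.
              At 22: no left child.
              At 22: go right to 37.
                37 is a leaf — visit 37.
              Visit 22.
            Visit 38.
          At 36: go right to 26.
            26 is a leaf — visit 26.
          Visit 36.
        At 9: no right child.
        Visit 9.
      Visit 35.
    Visit 11.
  At 23: go right to 24.
    At 24: go left to 28.
      28 is a leaf — visit 28.
    At 24: no right child.
    Visit 24.
  Visit 23.
Visit 31.
Full post-order sequence: 13, 21, 8, 39, 37, 22, 38, 26, 36, 9, 35, 11, 28, 24, 23, 31.

24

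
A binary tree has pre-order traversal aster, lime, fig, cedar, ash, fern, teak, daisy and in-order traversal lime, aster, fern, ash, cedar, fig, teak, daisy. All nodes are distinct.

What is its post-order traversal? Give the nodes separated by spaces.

lime fern ash cedar daisy teak fig aster

The first element of pre-order is the root; it splits in-order into left and right subtrees.
Root aster: left subtree has 1 node {lime}, right has 6 {fern, ash, cedar, fig, teak, daisy}.
  Root fig: left subtree has 3 nodes {fern, ash, cedar}, right has 2 {teak, daisy}.
    Root cedar: left subtree has 2 nodes {fern, ash}, right has 0 { }.
      Root ash: left subtree has 1 node {fern}, right has 0 { }.
    Root teak: left subtree has 0 nodes { }, right has 1 {daisy}.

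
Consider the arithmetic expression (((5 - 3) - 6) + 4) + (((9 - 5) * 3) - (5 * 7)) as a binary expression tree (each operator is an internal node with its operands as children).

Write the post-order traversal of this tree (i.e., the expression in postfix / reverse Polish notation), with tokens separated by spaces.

Post-order on an expression tree gives postfix notation: for each operator, emit left operand, right operand, then the operator.

5 3 - 6 - 4 + 9 5 - 3 * 5 7 * - +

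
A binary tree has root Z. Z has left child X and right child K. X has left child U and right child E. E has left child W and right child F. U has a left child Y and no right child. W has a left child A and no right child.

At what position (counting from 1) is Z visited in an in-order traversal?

8

In-order visits the left subtree, then the node, then the right subtree.
At Z: go left to X.
  At X: go left to U.
    At U: go left to Y.
      Y is a leaf — visit Y.
    Visit U.
    At U: no right child.
  Visit X.
  At X: go right to E.
    At E: go left to W.
      At W: go left to A.
        A is a leaf — visit A.
      Visit W.
      At W: no right child.
    Visit E.
    At E: go right to F.
      F is a leaf — visit F.
Visit Z.
At Z: go right to K.
  K is a leaf — visit K.
Full in-order sequence: Y, U, X, A, W, E, F, Z, K.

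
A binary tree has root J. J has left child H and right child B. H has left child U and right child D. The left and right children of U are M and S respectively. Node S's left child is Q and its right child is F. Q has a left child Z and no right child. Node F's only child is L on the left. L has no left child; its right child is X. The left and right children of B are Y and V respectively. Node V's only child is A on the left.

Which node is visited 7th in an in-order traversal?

X

In-order visits the left subtree, then the node, then the right subtree.
At J: go left to H.
  At H: go left to U.
    At U: go left to M.
      M is a leaf — visit M.
    Visit U.
    At U: go right to S.
      At S: go left to Q.
        At Q: go left to Z.
          Z is a leaf — visit Z.
        Visit Q.
        At Q: no right child.
      Visit S.
      At S: go right to F.
        At F: go left to L.
          At L: no left child.
          Visit L.
          At L: go right to X.
            X is a leaf — visit X.
        Visit F.
        At F: no right child.
  Visit H.
  At H: go right to D.
    D is a leaf — visit D.
Visit J.
At J: go right to B.
  At B: go left to Y.
    Y is a leaf — visit Y.
  Visit B.
  At B: go right to V.
    At V: go left to A.
      A is a leaf — visit A.
    Visit V.
    At V: no right child.
Full in-order sequence: M, U, Z, Q, S, L, X, F, H, D, J, Y, B, A, V.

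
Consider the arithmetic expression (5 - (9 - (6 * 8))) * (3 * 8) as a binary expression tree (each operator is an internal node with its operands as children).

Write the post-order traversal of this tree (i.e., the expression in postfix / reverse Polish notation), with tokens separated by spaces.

5 9 6 8 * - - 3 8 * *

Post-order on an expression tree gives postfix notation: for each operator, emit left operand, right operand, then the operator.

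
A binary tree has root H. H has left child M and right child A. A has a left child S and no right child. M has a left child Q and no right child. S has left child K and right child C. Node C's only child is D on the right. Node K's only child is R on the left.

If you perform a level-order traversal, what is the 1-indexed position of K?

Level-order visits nodes level by level from the root, left to right within each level.
Level 0: H
Level 1: M, A
Level 2: Q, S
Level 3: K, C
Level 4: R, D
Full level-order sequence: H, M, A, Q, S, K, C, R, D.

6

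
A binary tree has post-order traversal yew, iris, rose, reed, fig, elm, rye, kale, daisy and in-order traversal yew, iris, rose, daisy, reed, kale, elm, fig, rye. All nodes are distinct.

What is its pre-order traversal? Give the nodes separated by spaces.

daisy rose iris yew kale reed rye elm fig

The last element of post-order is the root; it splits in-order into left and right subtrees.
Root daisy: left subtree has 3 nodes {yew, iris, rose}, right has 5 {reed, kale, elm, fig, rye}.
  Root rose: left subtree has 2 nodes {yew, iris}, right has 0 { }.
    Root iris: left subtree has 1 node {yew}, right has 0 { }.
  Root kale: left subtree has 1 node {reed}, right has 3 {elm, fig, rye}.
    Root rye: left subtree has 2 nodes {elm, fig}, right has 0 { }.
      Root elm: left subtree has 0 nodes { }, right has 1 {fig}.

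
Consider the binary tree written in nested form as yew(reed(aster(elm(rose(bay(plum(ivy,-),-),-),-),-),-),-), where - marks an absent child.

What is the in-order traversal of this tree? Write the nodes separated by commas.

In-order visits the left subtree, then the node, then the right subtree.
At yew: go left to reed.
  At reed: go left to aster.
    At aster: go left to elm.
      At elm: go left to rose.
        At rose: go left to bay.
          At bay: go left to plum.
            At plum: go left to ivy.
              ivy is a leaf — visit ivy.
            Visit plum.
            At plum: no right child.
          Visit bay.
          At bay: no right child.
        Visit rose.
        At rose: no right child.
      Visit elm.
      At elm: no right child.
    Visit aster.
    At aster: no right child.
  Visit reed.
  At reed: no right child.
Visit yew.
At yew: no right child.

ivy, plum, bay, rose, elm, aster, reed, yew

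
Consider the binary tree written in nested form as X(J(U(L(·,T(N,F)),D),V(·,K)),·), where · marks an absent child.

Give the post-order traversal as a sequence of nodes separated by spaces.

N F T L D U K V J X

Post-order visits the left subtree, then the right subtree, then the node.
At X: go left to J.
  At J: go left to U.
    At U: go left to L.
      At L: no left child.
      At L: go right to T.
        At T: go left to N.
          N is a leaf — visit N.
        At T: go right to F.
          F is a leaf — visit F.
        Visit T.
      Visit L.
    At U: go right to D.
      D is a leaf — visit D.
    Visit U.
  At J: go right to V.
    At V: no left child.
    At V: go right to K.
      K is a leaf — visit K.
    Visit V.
  Visit J.
At X: no right child.
Visit X.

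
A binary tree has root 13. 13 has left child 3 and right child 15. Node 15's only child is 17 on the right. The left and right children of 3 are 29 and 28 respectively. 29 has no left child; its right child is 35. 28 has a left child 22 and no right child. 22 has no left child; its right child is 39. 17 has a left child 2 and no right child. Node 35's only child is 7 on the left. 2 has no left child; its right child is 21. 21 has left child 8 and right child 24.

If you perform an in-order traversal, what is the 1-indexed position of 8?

In-order visits the left subtree, then the node, then the right subtree.
At 13: go left to 3.
  At 3: go left to 29.
    At 29: no left child.
    Visit 29.
    At 29: go right to 35.
      At 35: go left to 7.
        7 is a leaf — visit 7.
      Visit 35.
      At 35: no right child.
  Visit 3.
  At 3: go right to 28.
    At 28: go left to 22.
      At 22: no left child.
      Visit 22.
      At 22: go right to 39.
        39 is a leaf — visit 39.
    Visit 28.
    At 28: no right child.
Visit 13.
At 13: go right to 15.
  At 15: no left child.
  Visit 15.
  At 15: go right to 17.
    At 17: go left to 2.
      At 2: no left child.
      Visit 2.
      At 2: go right to 21.
        At 21: go left to 8.
          8 is a leaf — visit 8.
        Visit 21.
        At 21: go right to 24.
          24 is a leaf — visit 24.
    Visit 17.
    At 17: no right child.
Full in-order sequence: 29, 7, 35, 3, 22, 39, 28, 13, 15, 2, 8, 21, 24, 17.

11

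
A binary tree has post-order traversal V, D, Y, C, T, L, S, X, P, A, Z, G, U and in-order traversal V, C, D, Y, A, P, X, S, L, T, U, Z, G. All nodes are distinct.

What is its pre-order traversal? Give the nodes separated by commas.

The last element of post-order is the root; it splits in-order into left and right subtrees.
Root U: left subtree has 10 nodes {V, C, D, Y, A, P, X, S, L, T}, right has 2 {Z, G}.
  Root A: left subtree has 4 nodes {V, C, D, Y}, right has 5 {P, X, S, L, T}.
    Root C: left subtree has 1 node {V}, right has 2 {D, Y}.
      Root Y: left subtree has 1 node {D}, right has 0 { }.
    Root P: left subtree has 0 nodes { }, right has 4 {X, S, L, T}.
      Root X: left subtree has 0 nodes { }, right has 3 {S, L, T}.
        Root S: left subtree has 0 nodes { }, right has 2 {L, T}.
          Root L: left subtree has 0 nodes { }, right has 1 {T}.
  Root G: left subtree has 1 node {Z}, right has 0 { }.

U, A, C, V, Y, D, P, X, S, L, T, G, Z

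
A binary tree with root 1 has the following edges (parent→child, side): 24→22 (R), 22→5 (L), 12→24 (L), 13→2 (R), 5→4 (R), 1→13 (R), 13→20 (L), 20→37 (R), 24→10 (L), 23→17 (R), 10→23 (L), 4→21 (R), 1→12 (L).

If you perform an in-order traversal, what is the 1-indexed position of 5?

In-order visits the left subtree, then the node, then the right subtree.
At 1: go left to 12.
  At 12: go left to 24.
    At 24: go left to 10.
      At 10: go left to 23.
        At 23: no left child.
        Visit 23.
        At 23: go right to 17.
          17 is a leaf — visit 17.
      Visit 10.
      At 10: no right child.
    Visit 24.
    At 24: go right to 22.
      At 22: go left to 5.
        At 5: no left child.
        Visit 5.
        At 5: go right to 4.
          At 4: no left child.
          Visit 4.
          At 4: go right to 21.
            21 is a leaf — visit 21.
      Visit 22.
      At 22: no right child.
  Visit 12.
  At 12: no right child.
Visit 1.
At 1: go right to 13.
  At 13: go left to 20.
    At 20: no left child.
    Visit 20.
    At 20: go right to 37.
      37 is a leaf — visit 37.
  Visit 13.
  At 13: go right to 2.
    2 is a leaf — visit 2.
Full in-order sequence: 23, 17, 10, 24, 5, 4, 21, 22, 12, 1, 20, 37, 13, 2.

5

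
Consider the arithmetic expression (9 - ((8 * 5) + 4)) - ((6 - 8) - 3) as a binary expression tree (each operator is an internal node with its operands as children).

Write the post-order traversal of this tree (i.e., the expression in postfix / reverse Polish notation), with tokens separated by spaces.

9 8 5 * 4 + - 6 8 - 3 - -

Post-order on an expression tree gives postfix notation: for each operator, emit left operand, right operand, then the operator.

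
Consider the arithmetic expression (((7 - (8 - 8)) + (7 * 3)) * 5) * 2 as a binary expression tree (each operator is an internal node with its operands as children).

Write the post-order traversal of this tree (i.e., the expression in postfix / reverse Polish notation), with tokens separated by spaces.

7 8 8 - - 7 3 * + 5 * 2 *

Post-order on an expression tree gives postfix notation: for each operator, emit left operand, right operand, then the operator.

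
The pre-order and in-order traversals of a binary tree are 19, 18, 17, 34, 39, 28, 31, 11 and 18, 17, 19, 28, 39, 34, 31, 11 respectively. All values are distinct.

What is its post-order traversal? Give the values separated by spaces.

The first element of pre-order is the root; it splits in-order into left and right subtrees.
Root 19: left subtree has 2 nodes {18, 17}, right has 5 {28, 39, 34, 31, 11}.
  Root 18: left subtree has 0 nodes { }, right has 1 {17}.
  Root 34: left subtree has 2 nodes {28, 39}, right has 2 {31, 11}.
    Root 39: left subtree has 1 node {28}, right has 0 { }.
    Root 31: left subtree has 0 nodes { }, right has 1 {11}.

17 18 28 39 11 31 34 19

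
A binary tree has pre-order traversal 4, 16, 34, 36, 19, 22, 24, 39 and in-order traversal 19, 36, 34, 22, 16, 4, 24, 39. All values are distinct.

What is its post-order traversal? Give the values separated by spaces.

The first element of pre-order is the root; it splits in-order into left and right subtrees.
Root 4: left subtree has 5 nodes {19, 36, 34, 22, 16}, right has 2 {24, 39}.
  Root 16: left subtree has 4 nodes {19, 36, 34, 22}, right has 0 { }.
    Root 34: left subtree has 2 nodes {19, 36}, right has 1 {22}.
      Root 36: left subtree has 1 node {19}, right has 0 { }.
  Root 24: left subtree has 0 nodes { }, right has 1 {39}.

19 36 22 34 16 39 24 4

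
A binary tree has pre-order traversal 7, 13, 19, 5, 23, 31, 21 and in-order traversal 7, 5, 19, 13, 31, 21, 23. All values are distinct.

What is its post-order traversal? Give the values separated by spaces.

5 19 21 31 23 13 7

The first element of pre-order is the root; it splits in-order into left and right subtrees.
Root 7: left subtree has 0 nodes { }, right has 6 {5, 19, 13, 31, 21, 23}.
  Root 13: left subtree has 2 nodes {5, 19}, right has 3 {31, 21, 23}.
    Root 19: left subtree has 1 node {5}, right has 0 { }.
    Root 23: left subtree has 2 nodes {31, 21}, right has 0 { }.
      Root 31: left subtree has 0 nodes { }, right has 1 {21}.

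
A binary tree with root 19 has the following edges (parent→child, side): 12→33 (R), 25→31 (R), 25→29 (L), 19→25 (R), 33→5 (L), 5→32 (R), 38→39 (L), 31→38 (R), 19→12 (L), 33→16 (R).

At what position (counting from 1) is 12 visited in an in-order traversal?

In-order visits the left subtree, then the node, then the right subtree.
At 19: go left to 12.
  At 12: no left child.
  Visit 12.
  At 12: go right to 33.
    At 33: go left to 5.
      At 5: no left child.
      Visit 5.
      At 5: go right to 32.
        32 is a leaf — visit 32.
    Visit 33.
    At 33: go right to 16.
      16 is a leaf — visit 16.
Visit 19.
At 19: go right to 25.
  At 25: go left to 29.
    29 is a leaf — visit 29.
  Visit 25.
  At 25: go right to 31.
    At 31: no left child.
    Visit 31.
    At 31: go right to 38.
      At 38: go left to 39.
        39 is a leaf — visit 39.
      Visit 38.
      At 38: no right child.
Full in-order sequence: 12, 5, 32, 33, 16, 19, 29, 25, 31, 39, 38.

1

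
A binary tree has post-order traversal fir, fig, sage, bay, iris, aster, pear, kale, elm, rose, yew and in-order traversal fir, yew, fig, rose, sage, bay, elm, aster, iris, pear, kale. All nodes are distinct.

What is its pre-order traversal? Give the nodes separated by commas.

yew, fir, rose, fig, elm, bay, sage, kale, pear, aster, iris

The last element of post-order is the root; it splits in-order into left and right subtrees.
Root yew: left subtree has 1 node {fir}, right has 9 {fig, rose, sage, bay, elm, aster, iris, pear, kale}.
  Root rose: left subtree has 1 node {fig}, right has 7 {sage, bay, elm, aster, iris, pear, kale}.
    Root elm: left subtree has 2 nodes {sage, bay}, right has 4 {aster, iris, pear, kale}.
      Root bay: left subtree has 1 node {sage}, right has 0 { }.
      Root kale: left subtree has 3 nodes {aster, iris, pear}, right has 0 { }.
        Root pear: left subtree has 2 nodes {aster, iris}, right has 0 { }.
          Root aster: left subtree has 0 nodes { }, right has 1 {iris}.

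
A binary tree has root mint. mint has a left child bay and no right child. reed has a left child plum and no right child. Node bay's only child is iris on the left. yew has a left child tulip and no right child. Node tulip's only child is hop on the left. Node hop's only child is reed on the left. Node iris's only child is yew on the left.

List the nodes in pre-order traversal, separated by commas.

mint, bay, iris, yew, tulip, hop, reed, plum

Pre-order visits the node, then its left subtree, then its right subtree.
Visit mint.
At mint: go left to bay.
  Visit bay.
  At bay: go left to iris.
    Visit iris.
    At iris: go left to yew.
      Visit yew.
      At yew: go left to tulip.
        Visit tulip.
        At tulip: go left to hop.
          Visit hop.
          At hop: go left to reed.
            Visit reed.
            At reed: go left to plum.
              plum is a leaf — visit plum.
            At reed: no right child.
          At hop: no right child.
        At tulip: no right child.
      At yew: no right child.
    At iris: no right child.
  At bay: no right child.
At mint: no right child.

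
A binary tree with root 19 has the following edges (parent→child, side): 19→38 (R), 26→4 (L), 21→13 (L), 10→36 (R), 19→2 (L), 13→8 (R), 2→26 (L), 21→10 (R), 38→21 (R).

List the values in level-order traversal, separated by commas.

Level-order visits nodes level by level from the root, left to right within each level.
Level 0: 19
Level 1: 2, 38
Level 2: 26, 21
Level 3: 4, 13, 10
Level 4: 8, 36

19, 2, 38, 26, 21, 4, 13, 10, 8, 36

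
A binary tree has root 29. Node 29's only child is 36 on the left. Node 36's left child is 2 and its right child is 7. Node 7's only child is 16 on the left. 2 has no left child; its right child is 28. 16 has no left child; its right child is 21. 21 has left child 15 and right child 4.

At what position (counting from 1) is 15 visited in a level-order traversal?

8

Level-order visits nodes level by level from the root, left to right within each level.
Level 0: 29
Level 1: 36
Level 2: 2, 7
Level 3: 28, 16
Level 4: 21
Level 5: 15, 4
Full level-order sequence: 29, 36, 2, 7, 28, 16, 21, 15, 4.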